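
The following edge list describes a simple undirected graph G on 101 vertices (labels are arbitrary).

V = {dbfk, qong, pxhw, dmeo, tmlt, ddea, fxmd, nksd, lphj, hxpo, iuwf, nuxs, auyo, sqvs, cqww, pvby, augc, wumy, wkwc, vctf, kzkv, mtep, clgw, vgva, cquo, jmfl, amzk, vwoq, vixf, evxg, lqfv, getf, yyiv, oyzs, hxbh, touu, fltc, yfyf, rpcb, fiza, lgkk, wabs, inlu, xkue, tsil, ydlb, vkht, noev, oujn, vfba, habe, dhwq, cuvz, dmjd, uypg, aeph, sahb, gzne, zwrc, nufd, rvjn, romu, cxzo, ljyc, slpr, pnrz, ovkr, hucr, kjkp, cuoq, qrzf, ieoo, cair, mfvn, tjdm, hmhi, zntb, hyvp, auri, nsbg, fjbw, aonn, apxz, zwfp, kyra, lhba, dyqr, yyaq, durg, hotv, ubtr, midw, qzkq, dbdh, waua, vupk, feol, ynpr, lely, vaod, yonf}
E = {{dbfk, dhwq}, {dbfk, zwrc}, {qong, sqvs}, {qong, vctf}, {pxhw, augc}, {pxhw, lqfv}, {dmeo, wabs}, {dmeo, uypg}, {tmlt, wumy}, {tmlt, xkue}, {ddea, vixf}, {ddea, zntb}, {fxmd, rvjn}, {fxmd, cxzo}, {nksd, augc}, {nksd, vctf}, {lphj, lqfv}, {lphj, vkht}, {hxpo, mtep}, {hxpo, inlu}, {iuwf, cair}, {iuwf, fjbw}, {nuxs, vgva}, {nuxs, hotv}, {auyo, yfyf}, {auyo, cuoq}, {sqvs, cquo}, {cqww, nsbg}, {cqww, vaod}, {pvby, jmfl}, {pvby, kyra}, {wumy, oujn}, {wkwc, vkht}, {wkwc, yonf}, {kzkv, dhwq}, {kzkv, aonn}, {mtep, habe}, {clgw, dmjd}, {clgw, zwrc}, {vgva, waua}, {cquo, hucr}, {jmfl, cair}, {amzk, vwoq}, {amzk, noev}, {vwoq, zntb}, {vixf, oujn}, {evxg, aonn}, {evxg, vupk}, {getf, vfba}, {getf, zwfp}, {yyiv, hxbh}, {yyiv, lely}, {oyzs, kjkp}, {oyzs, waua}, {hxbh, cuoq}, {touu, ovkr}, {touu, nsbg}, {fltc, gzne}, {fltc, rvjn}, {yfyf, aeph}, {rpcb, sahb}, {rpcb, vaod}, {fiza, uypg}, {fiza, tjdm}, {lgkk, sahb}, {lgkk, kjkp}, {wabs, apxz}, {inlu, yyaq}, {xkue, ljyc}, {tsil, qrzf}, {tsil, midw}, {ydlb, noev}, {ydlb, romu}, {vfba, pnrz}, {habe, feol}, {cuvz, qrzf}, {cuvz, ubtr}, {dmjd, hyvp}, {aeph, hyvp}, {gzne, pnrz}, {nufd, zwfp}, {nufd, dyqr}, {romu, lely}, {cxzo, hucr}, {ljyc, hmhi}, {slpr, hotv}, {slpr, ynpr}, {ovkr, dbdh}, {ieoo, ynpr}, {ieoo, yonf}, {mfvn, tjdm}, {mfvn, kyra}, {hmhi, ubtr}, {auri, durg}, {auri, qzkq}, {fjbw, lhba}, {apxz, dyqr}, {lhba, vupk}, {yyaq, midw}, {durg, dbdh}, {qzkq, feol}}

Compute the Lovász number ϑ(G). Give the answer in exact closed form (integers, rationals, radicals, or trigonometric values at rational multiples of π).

deg(cxzo) = 2; N(cxzo) = {fxmd, hucr}.
Vertex aonn has 2 neighbors: kzkv, evxg.
Vertex pvby has 2 neighbors: jmfl, kyra.
N(evxg) = {aonn, vupk}, |N(evxg)| = 2.
Every vertex has degree 2 (N=101); the odd cycle C_{101}.
spec(A) ≈ [2.0, 1.9961, 1.9845, 1.9653, 1.9384, 1.904, 1.8623, 1.8133, 1.7574, 1.6946, 1.6253, 1.5497, 1.4681, 1.3808, 1.2882, 1.1906, 1.0884, 0.982, 0.8718, 0.7582, 0.6417, 0.5226, 0.4016, 0.279, 0.1554, 0.0311, -0.0933, -0.2173, -0.3405, -0.4624, -0.5824, -0.7003, -0.8154, -0.9273, -1.0357, -1.1401, -1.24, -1.3352, -1.4252, -1.5096, -1.5883, -1.6608, -1.7268, -1.7862, -1.8387, -1.8841, -1.9221, -1.9528, -1.9759, -1.9913, -1.999] (distinct, 4 d.p.).
ϑ = −N·λ_min/(λ_max−λ_min) = −101·(-2*cos(pi/101))/(2−(-2*cos(pi/101))) = 101*cos(pi/101)/(cos(pi/101) + 1).
= 50.4878… (decimal).
Check 50 ≤ 101*cos(pi/101)/(cos(pi/101) + 1) ≤ 51: both strict.

101*cos(pi/101)/(cos(pi/101) + 1)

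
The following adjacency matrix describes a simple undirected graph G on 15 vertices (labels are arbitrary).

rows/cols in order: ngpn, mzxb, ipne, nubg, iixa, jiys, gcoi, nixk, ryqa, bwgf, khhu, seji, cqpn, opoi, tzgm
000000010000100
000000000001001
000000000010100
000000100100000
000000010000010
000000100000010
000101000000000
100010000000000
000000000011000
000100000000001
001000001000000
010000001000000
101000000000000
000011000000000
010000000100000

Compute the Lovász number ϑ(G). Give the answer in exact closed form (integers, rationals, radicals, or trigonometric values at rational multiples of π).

15*cos(pi/15)/(cos(pi/15) + 1)

deg(gcoi) = 2; N(gcoi) = {nubg, jiys}.
Vertex tzgm has 2 neighbors: mzxb, bwgf.
Vertex seji has 2 neighbors: mzxb, ryqa.
N(cqpn) = {ngpn, ipne}, |N(cqpn)| = 2.
Regular of degree 2 on 15 vertices: the odd cycle C_{15}.
Distinct eigenvalues (to 3 d.p.): [2.0, 1.827, 1.338, 0.618, -0.209, -1.0, -1.618, -1.956].
ϑ = −N·λ_min/(λ_max−λ_min) = −15·(-2*cos(pi/15))/(2−(-2*cos(pi/15))) = 15*cos(pi/15)/(cos(pi/15) + 1).
= 7.417148248… (decimal).
7 ≤ 15*cos(pi/15)/(cos(pi/15) + 1) ≤ 8: both strict.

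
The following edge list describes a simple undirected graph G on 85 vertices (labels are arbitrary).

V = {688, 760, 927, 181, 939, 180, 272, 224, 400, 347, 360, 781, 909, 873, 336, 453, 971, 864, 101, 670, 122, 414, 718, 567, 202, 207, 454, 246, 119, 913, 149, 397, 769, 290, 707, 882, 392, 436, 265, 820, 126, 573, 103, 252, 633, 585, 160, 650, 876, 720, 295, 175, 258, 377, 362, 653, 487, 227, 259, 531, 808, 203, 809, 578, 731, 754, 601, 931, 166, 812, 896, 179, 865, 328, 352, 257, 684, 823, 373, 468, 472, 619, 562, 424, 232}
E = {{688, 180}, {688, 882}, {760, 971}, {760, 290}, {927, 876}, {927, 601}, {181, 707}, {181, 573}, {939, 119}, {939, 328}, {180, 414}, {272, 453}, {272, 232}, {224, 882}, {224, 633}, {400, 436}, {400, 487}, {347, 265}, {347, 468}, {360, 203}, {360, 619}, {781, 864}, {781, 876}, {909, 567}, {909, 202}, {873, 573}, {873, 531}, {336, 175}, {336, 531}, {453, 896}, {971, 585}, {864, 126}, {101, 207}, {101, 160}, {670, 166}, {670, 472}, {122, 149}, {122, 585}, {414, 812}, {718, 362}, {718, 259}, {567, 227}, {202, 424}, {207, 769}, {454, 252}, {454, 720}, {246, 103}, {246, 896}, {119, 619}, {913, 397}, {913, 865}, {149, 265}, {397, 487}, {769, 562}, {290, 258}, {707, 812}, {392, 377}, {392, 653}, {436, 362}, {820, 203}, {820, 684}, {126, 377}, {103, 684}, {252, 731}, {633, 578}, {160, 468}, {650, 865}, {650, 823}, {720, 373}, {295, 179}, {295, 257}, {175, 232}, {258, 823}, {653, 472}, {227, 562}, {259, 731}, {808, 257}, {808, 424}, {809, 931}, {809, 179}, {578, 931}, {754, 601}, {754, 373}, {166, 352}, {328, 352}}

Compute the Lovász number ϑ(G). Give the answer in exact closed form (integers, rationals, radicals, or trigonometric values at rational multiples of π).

N(203) = {360, 820}, |N(203)| = 2.
Vertex 913 has 2 neighbors: 397, 865.
Vertex 896 has 2 neighbors: 453, 246.
Vertex 397 has 2 neighbors: 913, 487.
G on 85 vertices is 2-regular; the odd cycle C_{85}.
A has 43 distinct eigenvalues ≈ [2.0, 1.994538, 1.978183, 1.951024, 1.913209, 1.864944, 1.806494, 1.738178, 1.660368, 1.57349, 1.478018, 1.374473, 1.263422, 1.14547, 1.021262, 0.891477, 0.756822, 0.618034, 0.47587, 0.331108, 0.184537, 0.036958, -0.110823, -0.257998, -0.403765, -0.547326, -0.687898, -0.824713, -0.957023, -1.084107, -1.205269, -1.319849, -1.42722, -1.526797, -1.618034, -1.700434, -1.773547, -1.836974, -1.890368, -1.933437, -1.965946, -1.987718, -1.998634].
Lovász: ϑ = −85(-2*cos(pi/85))/(2+-(-1)*2*cos(pi/85)) = 85*cos(pi/85)/(cos(pi/85) + 1).
≈ 42.4854826 (to 7 d.p.).
42 ≤ 85*cos(pi/85)/(cos(pi/85) + 1) ≤ 43: both strict.

85*cos(pi/85)/(cos(pi/85) + 1)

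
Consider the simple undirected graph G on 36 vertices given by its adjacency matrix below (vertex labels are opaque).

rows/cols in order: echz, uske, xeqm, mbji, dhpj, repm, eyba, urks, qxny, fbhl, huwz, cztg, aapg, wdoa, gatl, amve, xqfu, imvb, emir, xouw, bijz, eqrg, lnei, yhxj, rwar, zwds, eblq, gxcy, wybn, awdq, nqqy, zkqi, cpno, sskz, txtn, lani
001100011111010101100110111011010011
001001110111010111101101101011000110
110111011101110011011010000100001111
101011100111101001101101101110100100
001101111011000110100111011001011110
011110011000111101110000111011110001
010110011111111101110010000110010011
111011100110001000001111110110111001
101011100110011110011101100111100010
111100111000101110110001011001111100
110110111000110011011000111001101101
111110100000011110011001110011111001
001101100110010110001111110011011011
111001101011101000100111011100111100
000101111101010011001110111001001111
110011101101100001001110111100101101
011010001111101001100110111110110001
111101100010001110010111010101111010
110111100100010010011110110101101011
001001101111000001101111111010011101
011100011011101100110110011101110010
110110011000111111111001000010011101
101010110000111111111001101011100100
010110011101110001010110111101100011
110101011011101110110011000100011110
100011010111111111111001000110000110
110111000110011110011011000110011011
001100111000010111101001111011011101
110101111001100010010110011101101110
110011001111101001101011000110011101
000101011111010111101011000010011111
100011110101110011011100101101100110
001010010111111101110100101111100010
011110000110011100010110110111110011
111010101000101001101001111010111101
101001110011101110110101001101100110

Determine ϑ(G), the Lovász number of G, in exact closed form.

N(lani) = {echz, xeqm, repm, eyba, urks, huwz, cztg, aapg, gatl, amve, xqfu, emir, xouw, eqrg, yhxj, eblq, gxcy, awdq, nqqy, sskz, txtn}, |N(lani)| = 21.
Vertex mbji has 21 neighbors: echz, xeqm, dhpj, repm, eyba, fbhl, huwz, cztg, aapg, gatl, imvb, emir, bijz, eqrg, yhxj, rwar, eblq, gxcy, wybn, nqqy, sskz.
deg(xouw) = 21; N(xouw) = {xeqm, repm, eyba, qxny, fbhl, huwz, cztg, imvb, emir, bijz, eqrg, lnei, yhxj, rwar, zwds, eblq, wybn, zkqi, cpno, sskz, lani}.
deg(uske) = 21; N(uske) = {xeqm, repm, eyba, urks, fbhl, huwz, cztg, wdoa, amve, xqfu, imvb, emir, bijz, eqrg, yhxj, rwar, eblq, wybn, awdq, sskz, txtn}.
Every vertex has degree 21 (N=36); Kneser K(9,2) on C(9,2)=36 vertices.
The 3 distinct eigenvalues: [21.0, 1.0, -6.0].
ϑ = −N·λ_min/(λ_max−λ_min) = −36·(-6)/(21−(-6)) = 8.
≈ 8.0000000 (to 7 d.p.).

8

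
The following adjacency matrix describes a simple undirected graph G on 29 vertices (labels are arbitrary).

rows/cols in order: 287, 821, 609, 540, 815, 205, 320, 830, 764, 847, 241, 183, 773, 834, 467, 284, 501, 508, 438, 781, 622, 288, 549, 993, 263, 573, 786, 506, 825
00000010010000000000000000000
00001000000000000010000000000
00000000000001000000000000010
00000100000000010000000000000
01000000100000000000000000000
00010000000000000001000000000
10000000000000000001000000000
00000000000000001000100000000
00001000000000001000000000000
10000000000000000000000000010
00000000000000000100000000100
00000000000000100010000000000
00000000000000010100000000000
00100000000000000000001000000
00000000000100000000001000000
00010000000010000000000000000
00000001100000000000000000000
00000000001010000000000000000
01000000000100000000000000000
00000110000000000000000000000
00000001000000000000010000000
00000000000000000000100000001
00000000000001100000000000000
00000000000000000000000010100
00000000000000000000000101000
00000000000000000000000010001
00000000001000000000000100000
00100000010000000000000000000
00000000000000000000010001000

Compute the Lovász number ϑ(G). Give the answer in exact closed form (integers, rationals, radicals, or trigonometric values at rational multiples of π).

N(501) = {830, 764}, |N(501)| = 2.
N(288) = {622, 825}, |N(288)| = 2.
deg(508) = 2; N(508) = {241, 773}.
deg(263) = 2; N(263) = {993, 573}.
2-regular, N=29; this is C_{29}, the 29-cycle.
spec(A) ≈ [2.0, 1.953241, 1.815151, 1.592186, 1.294773, 0.936817, 0.535057, 0.108278, -0.323564, -0.740276, -1.122374, -1.451991, -1.713714, -1.895306, -1.988276] (distinct, 6 d.p.).
Lovász (edge-transitive): ϑ = −29·(-2*cos(pi/29))/((2)−(-2*cos(pi/29))) = 29*cos(pi/29)/(cos(pi/29) + 1).
ϑ(G) ≈ 14.45738.
Lovász sandwich 14 ≤ 29*cos(pi/29)/(cos(pi/29) + 1) ≤ 15: both strict.

29*cos(pi/29)/(cos(pi/29) + 1)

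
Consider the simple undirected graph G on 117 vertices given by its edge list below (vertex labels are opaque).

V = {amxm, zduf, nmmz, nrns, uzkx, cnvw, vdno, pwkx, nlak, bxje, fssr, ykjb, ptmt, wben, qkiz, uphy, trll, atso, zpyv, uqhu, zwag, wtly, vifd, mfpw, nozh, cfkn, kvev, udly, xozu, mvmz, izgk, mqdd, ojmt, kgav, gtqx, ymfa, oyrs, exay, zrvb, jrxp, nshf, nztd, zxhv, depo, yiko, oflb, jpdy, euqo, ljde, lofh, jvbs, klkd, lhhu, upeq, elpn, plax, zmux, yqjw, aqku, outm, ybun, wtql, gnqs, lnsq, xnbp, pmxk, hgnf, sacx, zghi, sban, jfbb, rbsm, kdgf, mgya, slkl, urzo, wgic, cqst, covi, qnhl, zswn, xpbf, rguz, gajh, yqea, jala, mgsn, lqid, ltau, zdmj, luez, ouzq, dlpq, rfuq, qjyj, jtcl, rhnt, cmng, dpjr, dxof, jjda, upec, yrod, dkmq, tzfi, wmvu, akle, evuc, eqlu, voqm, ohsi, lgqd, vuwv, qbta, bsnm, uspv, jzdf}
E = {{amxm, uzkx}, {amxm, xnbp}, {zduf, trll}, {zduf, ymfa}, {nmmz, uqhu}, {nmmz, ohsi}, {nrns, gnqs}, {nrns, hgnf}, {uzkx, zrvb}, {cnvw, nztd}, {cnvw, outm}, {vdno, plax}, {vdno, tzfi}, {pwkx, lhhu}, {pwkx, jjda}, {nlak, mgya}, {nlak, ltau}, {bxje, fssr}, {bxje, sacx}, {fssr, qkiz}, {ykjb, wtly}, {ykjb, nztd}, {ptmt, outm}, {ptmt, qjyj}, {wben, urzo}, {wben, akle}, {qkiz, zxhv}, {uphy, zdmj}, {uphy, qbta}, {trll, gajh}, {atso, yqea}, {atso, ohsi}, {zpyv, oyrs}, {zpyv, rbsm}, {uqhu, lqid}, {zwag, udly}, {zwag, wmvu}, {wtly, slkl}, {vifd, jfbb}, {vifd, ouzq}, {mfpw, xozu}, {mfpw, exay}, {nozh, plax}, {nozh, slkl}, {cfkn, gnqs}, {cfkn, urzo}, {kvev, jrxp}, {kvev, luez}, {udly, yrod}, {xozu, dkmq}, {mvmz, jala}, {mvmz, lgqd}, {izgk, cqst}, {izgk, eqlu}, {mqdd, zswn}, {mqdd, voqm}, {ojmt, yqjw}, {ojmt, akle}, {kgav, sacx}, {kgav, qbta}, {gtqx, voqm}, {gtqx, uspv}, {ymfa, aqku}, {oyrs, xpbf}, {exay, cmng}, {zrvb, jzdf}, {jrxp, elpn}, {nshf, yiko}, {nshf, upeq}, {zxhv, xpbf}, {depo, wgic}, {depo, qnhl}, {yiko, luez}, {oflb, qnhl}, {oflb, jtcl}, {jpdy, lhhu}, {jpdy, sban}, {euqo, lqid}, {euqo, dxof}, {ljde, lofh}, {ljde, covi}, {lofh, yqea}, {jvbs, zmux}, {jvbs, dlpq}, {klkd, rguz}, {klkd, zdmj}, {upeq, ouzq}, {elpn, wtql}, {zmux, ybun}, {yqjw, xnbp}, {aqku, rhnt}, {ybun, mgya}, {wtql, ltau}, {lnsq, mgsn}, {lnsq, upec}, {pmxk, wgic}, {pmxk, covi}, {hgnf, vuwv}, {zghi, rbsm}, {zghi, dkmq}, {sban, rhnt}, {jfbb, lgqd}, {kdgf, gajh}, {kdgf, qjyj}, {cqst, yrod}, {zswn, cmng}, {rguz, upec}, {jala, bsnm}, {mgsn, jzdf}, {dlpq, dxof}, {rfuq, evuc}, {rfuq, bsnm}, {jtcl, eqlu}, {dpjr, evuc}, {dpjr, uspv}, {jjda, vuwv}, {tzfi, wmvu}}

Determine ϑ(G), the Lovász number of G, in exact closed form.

117*cos(pi/117)/(cos(pi/117) + 1)

Vertex zwag has 2 neighbors: udly, wmvu.
Vertex euqo has 2 neighbors: lqid, dxof.
deg(rguz) = 2; N(rguz) = {klkd, upec}.
N(jpdy) = {lhhu, sban}, |N(jpdy)| = 2.
Regular of degree 2 on 117 vertices: the odd cycle C_{117}.
A has 59 distinct eigenvalues ≈ [2.0, 1.99712, 1.98848, 1.9741, 1.95403, 1.92833, 1.89707, 1.86034, 1.81825, 1.77091, 1.71847, 1.66107, 1.59889, 1.53209, 1.46087, 1.38545, 1.30603, 1.22284, 1.13613, 1.04614, 0.95314, 0.85739, 0.75916, 0.65875, 0.55643, 0.45252, 0.3473, 0.24107, 0.13416, 0.02685, -0.08053, -0.18768, -0.29429, -0.40005, -0.50466, -0.60781, -0.70921, -0.80856, -0.90559, -1.0, -1.09153, -1.17991, -1.26489, -1.34622, -1.42367, -1.49702, -1.56605, -1.63057, -1.69038, -1.74532, -1.79523, -1.83996, -1.87939, -1.91339, -1.94188, -1.96478, -1.982, -1.99351, -1.99928].
−117·(-2*cos(pi/117)) / ((2)−(-2*cos(pi/117))) = 117*cos(pi/117)/(cos(pi/117) + 1) = ϑ(G).
ϑ(G) ≈ 58.48945428.
α=58, χ(Ḡ)=59; ϑ=117*cos(pi/117)/(cos(pi/117) + 1) lies between (both strict).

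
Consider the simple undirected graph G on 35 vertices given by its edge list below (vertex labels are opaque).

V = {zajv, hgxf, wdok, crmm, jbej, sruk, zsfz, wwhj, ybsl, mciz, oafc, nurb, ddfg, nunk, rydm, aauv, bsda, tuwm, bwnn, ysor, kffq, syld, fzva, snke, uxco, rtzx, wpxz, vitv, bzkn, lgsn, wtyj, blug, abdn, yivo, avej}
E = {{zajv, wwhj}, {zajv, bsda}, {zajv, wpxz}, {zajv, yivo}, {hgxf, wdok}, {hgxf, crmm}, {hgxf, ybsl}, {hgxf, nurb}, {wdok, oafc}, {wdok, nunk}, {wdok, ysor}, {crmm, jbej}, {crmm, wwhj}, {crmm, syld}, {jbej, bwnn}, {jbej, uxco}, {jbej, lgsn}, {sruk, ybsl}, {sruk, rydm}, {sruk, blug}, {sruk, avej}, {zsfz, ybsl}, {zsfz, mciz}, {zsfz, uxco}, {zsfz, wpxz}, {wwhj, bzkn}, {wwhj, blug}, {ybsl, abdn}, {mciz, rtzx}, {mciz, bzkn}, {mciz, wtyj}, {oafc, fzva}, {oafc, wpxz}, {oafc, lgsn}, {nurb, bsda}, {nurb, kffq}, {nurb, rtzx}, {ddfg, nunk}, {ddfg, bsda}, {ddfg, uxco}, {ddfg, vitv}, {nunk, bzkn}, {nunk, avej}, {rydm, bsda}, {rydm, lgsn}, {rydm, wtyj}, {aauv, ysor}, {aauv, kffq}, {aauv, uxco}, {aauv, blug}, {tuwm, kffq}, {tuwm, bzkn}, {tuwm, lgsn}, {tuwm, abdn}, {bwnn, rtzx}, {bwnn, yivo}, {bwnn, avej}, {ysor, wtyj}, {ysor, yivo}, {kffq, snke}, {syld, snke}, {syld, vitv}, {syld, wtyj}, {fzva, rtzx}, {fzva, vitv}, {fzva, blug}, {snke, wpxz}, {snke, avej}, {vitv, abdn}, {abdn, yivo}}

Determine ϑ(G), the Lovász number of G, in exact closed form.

15

Vertex wwhj has 4 neighbors: zajv, crmm, bzkn, blug.
Vertex sruk has 4 neighbors: ybsl, rydm, blug, avej.
N(aauv) = {ysor, kffq, uxco, blug}, |N(aauv)| = 4.
N(nurb) = {hgxf, bsda, kffq, rtzx}, |N(nurb)| = 4.
Regular of degree 4 on 35 vertices: Kneser K(7,3) on C(7,3)=35 vertices.
spec(A) ≈ [4.0, 2.0, -1.0, -3.0] (distinct, 3 d.p.).
Lovász: ϑ = −35(-3)/(4+-1*(-3)) = 15.
= 15.0000000… (decimal).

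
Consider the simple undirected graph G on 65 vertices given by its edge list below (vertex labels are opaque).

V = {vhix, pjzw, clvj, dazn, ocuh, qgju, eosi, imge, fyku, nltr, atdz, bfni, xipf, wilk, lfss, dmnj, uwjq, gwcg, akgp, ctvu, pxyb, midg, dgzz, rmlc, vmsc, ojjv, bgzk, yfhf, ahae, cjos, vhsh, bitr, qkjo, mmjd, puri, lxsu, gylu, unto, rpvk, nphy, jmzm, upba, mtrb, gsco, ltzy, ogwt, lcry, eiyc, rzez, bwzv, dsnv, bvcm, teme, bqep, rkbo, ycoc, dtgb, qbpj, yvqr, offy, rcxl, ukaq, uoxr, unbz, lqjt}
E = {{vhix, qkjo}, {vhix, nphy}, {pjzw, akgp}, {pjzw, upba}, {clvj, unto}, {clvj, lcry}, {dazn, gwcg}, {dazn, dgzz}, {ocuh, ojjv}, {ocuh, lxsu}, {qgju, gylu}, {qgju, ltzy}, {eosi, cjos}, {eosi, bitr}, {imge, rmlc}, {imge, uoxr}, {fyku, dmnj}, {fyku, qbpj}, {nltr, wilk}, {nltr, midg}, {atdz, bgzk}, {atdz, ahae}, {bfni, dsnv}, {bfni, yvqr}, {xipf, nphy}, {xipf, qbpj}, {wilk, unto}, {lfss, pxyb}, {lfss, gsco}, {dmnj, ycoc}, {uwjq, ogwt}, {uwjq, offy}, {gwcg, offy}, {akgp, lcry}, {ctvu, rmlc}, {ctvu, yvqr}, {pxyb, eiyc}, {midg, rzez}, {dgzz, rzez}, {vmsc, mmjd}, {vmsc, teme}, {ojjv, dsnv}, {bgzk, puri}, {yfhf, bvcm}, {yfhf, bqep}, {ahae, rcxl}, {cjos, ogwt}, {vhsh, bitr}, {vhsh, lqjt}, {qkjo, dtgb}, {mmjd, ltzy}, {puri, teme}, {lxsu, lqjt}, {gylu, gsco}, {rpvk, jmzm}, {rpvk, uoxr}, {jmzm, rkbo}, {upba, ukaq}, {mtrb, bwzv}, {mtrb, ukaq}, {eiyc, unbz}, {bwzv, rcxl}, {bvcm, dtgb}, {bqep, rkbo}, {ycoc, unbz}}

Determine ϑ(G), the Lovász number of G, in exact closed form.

65*cos(pi/65)/(cos(pi/65) + 1)

N(lfss) = {pxyb, gsco}, |N(lfss)| = 2.
N(nltr) = {wilk, midg}, |N(nltr)| = 2.
N(dazn) = {gwcg, dgzz}, |N(dazn)| = 2.
Vertex bvcm has 2 neighbors: yfhf, dtgb.
65-vertex 2-regular graph: a single 65-cycle (edge-transitive).
Distinct eigenvalues (to 6 d.p.): [2.0, 1.990663, 1.96274, 1.916492, 1.852349, 1.770912, 1.67294, 1.559349, 1.431198, 1.289684, 1.136129, 0.971967, 0.798729, 0.618034, 0.431568, 0.241073, 0.048327, -0.14487, -0.336714, -0.525415, -0.70921, -0.886383, -1.05528, -1.214325, -1.362032, -1.497021, -1.618034, -1.723939, -1.813749, -1.886624, -1.941884, -1.979013, -1.997664].
With N=65: ϑ(G) = 65·(-(-1)*2*cos(pi/65))/(2−(-2*cos(pi/65))) = 65*cos(pi/65)/(cos(pi/65) + 1).
ϑ(G) ≈ 32.481013.
32 ≤ 65*cos(pi/65)/(cos(pi/65) + 1) ≤ 33: both strict.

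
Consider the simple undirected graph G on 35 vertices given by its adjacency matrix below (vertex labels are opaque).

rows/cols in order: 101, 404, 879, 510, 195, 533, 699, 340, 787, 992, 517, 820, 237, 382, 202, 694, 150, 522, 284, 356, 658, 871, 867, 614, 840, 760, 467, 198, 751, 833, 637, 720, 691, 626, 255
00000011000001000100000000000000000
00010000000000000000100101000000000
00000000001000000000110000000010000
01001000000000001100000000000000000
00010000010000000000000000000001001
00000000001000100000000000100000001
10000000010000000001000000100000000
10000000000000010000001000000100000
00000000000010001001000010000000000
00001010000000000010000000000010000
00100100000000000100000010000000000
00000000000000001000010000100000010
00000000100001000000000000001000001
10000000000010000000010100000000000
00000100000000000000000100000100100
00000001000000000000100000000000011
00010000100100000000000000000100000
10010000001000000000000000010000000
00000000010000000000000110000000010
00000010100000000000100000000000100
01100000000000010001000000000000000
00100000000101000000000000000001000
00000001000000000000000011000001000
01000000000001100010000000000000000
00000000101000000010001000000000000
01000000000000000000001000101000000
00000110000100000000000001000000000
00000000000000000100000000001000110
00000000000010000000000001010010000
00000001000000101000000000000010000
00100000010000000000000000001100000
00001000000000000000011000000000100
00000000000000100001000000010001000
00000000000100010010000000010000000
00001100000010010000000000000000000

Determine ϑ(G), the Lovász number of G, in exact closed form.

15

deg(787) = 4; N(787) = {237, 150, 356, 840}.
N(517) = {879, 533, 522, 840}, |N(517)| = 4.
N(198) = {522, 751, 691, 626}, |N(198)| = 4.
Vertex 820 has 4 neighbors: 150, 871, 467, 626.
Regular of degree 4 on 35 vertices: Kneser K(7,3) on C(7,3)=35 vertices.
spec(A) ≈ [4.0, 2.0, -1.0, -3.0] (distinct, 4 d.p.).
−35·(-3) / ((4)−(-3)) = 15 = ϑ(G).
= 15.0000… (decimal).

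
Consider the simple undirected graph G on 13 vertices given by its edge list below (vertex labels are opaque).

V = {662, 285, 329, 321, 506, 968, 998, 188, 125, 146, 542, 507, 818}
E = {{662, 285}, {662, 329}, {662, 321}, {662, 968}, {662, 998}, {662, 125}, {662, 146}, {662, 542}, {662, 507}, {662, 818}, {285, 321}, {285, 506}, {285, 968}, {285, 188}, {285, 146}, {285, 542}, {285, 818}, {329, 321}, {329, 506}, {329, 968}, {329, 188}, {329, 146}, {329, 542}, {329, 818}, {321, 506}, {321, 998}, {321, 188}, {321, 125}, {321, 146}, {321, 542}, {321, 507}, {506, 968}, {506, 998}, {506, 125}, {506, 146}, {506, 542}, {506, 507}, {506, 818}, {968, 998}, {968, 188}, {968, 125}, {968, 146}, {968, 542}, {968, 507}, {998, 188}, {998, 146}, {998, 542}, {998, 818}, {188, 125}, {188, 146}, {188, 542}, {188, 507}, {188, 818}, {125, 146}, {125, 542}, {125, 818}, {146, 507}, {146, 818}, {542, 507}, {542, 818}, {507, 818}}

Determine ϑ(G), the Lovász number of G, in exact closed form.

deg(506) = 10; N(506) = {285, 329, 321, 968, 998, 125, 146, 542, 507, 818}.
N(188) = {285, 329, 321, 968, 998, 125, 146, 542, 507, 818}, |N(188)| = 10.
Vertex 968 has 10 neighbors: 662, 285, 329, 506, 998, 188, 125, 146, 542, 507.
Vertex 329 has 8 neighbors: 662, 321, 506, 968, 188, 146, 542, 818.
G = K_{5,3,3,2}: α = 5 = χ(Ḡ), so ϑ = 5.
ϑ(G) ≈ 5.000000.
Sandwich: α(G)=5 ≤ ϑ(G)=5 ≤ χ(Ḡ)=5 (collapsed).

5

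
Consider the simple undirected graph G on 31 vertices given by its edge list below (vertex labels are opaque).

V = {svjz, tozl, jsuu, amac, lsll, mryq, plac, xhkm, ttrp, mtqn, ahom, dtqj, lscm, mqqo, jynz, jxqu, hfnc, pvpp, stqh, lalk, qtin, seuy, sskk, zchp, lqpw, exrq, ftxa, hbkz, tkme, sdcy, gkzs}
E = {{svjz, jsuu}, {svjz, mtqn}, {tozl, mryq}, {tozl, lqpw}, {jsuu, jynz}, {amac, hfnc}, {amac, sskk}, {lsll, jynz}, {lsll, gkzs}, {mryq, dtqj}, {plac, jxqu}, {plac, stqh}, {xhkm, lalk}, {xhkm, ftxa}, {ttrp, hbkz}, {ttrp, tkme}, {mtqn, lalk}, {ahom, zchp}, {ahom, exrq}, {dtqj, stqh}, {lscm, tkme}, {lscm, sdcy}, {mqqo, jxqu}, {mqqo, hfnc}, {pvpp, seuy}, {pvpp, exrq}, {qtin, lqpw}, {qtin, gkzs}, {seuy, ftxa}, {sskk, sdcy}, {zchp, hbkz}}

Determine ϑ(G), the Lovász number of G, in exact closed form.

31*cos(pi/31)/(cos(pi/31) + 1)

Vertex stqh has 2 neighbors: plac, dtqj.
deg(lalk) = 2; N(lalk) = {xhkm, mtqn}.
deg(jsuu) = 2; N(jsuu) = {svjz, jynz}.
Vertex tkme has 2 neighbors: ttrp, lscm.
G on 31 vertices is 2-regular; this is C_{31}, the 31-cycle.
Distinct eigenvalues (to 6 d.p.): [2.0, 1.95906, 1.837916, 1.641527, 1.377934, 1.057928, 0.694611, 0.302856, -0.101298, -0.501305, -0.880788, -1.224212, -1.517516, -1.748693, -1.908279, -1.989739].
Lovász: ϑ = −31(-2*cos(pi/31))/(2+-(-1)*2*cos(pi/31)) = 31*cos(pi/31)/(cos(pi/31) + 1).
= 15.4601350… (decimal).
α=15, χ(Ḡ)=16; ϑ=31*cos(pi/31)/(cos(pi/31) + 1) lies between (both strict).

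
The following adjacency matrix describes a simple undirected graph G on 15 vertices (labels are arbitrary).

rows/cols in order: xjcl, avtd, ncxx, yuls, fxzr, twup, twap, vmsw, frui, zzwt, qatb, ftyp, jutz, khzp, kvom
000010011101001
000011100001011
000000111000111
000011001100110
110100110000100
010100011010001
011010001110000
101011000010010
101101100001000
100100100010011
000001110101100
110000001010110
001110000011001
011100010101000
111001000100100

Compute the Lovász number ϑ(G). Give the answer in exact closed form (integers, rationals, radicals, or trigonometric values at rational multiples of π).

5

deg(kvom) = 6; N(kvom) = {xjcl, avtd, ncxx, twup, zzwt, jutz}.
Vertex xjcl has 6 neighbors: fxzr, vmsw, frui, zzwt, ftyp, kvom.
N(qatb) = {twup, twap, vmsw, zzwt, ftyp, jutz}, |N(qatb)| = 6.
N(khzp) = {avtd, ncxx, yuls, vmsw, zzwt, ftyp}, |N(khzp)| = 6.
Every vertex has degree 6 (N=15); Kneser K(6,2) on C(6,2)=15 vertices.
A has 3 distinct eigenvalues ≈ [6.0, 1.0, -3.0].
Lovász: ϑ = −15(-3)/(6+-1*(-3)) = 5.
ϑ(G) ≈ 5.000000000.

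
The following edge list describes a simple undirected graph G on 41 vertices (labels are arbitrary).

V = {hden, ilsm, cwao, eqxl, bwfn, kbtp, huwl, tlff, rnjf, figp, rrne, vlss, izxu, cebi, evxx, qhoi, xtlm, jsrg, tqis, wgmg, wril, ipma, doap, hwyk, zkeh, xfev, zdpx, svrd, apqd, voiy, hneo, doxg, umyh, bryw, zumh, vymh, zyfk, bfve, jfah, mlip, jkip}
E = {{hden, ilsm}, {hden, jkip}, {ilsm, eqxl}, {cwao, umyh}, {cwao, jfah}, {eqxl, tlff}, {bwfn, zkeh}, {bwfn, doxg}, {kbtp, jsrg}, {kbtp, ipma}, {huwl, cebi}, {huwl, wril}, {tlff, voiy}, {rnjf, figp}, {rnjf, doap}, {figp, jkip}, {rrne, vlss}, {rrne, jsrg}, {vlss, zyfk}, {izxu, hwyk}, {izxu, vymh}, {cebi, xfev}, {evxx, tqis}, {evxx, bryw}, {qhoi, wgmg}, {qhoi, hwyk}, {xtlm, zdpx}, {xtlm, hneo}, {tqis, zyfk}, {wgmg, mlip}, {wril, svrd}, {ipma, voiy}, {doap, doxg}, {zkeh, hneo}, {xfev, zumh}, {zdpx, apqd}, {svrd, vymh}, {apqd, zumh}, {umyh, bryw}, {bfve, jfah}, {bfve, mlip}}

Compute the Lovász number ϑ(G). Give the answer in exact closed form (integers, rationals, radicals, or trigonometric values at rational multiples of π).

deg(zumh) = 2; N(zumh) = {xfev, apqd}.
deg(zkeh) = 2; N(zkeh) = {bwfn, hneo}.
N(jfah) = {cwao, bfve}, |N(jfah)| = 2.
Vertex doxg has 2 neighbors: bwfn, doap.
Regular of degree 2 on 41 vertices: the odd cycle C_{41}.
spec(A) ≈ [2.0, 1.977, 1.907, 1.792, 1.636, 1.441, 1.212, 0.955, 0.676, 0.381, 0.077, -0.229, -0.53, -0.818, -1.087, -1.331, -1.543, -1.719, -1.855, -1.947, -1.994] (distinct, 3 d.p.).
With N=41: ϑ(G) = 41·(-(-1)*2*cos(pi/41))/(2−(-2*cos(pi/41))) = 41*cos(pi/41)/(cos(pi/41) + 1).
≈ 20.46988027 (to 8 d.p.).
20 ≤ 41*cos(pi/41)/(cos(pi/41) + 1) ≤ 21: both strict.

41*cos(pi/41)/(cos(pi/41) + 1)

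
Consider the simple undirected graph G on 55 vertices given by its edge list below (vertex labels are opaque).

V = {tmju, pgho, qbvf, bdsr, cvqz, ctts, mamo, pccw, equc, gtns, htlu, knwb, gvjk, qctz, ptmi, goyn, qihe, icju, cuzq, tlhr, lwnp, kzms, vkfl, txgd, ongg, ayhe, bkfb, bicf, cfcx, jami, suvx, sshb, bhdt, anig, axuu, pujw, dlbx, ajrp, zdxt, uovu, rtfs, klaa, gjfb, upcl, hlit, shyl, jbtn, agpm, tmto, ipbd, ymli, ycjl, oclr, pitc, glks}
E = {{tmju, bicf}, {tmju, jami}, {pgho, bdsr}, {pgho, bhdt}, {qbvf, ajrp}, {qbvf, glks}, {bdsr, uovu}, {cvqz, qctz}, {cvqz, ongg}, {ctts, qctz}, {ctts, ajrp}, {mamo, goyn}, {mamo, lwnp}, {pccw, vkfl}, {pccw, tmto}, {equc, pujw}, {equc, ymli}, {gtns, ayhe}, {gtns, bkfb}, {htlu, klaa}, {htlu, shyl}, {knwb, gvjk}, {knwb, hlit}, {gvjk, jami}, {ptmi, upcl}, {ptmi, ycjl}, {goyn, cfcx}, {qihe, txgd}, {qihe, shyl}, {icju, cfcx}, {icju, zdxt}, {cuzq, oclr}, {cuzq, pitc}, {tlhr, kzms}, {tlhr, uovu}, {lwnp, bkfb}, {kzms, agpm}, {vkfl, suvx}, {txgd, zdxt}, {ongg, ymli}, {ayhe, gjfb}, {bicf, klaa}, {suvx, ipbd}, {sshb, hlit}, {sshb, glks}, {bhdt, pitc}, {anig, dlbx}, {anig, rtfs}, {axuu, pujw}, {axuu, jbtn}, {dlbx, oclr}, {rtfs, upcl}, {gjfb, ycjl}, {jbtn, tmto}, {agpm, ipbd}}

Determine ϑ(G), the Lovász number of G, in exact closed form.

Vertex oclr has 2 neighbors: cuzq, dlbx.
deg(zdxt) = 2; N(zdxt) = {icju, txgd}.
Vertex qctz has 2 neighbors: cvqz, ctts.
deg(cvqz) = 2; N(cvqz) = {qctz, ongg}.
G on 55 vertices is 2-regular; connected 2-regular on 55 ⇒ C_{55}.
Distinct eigenvalues (to 5 d.p.): [2.0, 1.98696, 1.94802, 1.88369, 1.7948, 1.68251, 1.54828, 1.39388, 1.2213, 1.03279, 0.83083, 0.61803, 0.39718, 0.17115, -0.05711, -0.28463, -0.50844, -0.72562, -0.93333, -1.12889, -1.30972, -1.47348, -1.61803, -1.74149, -1.84225, -1.91899, -1.97071, -1.99674].
Lovász: ϑ = −55(-2*cos(pi/55))/(2+-(-1)*2*cos(pi/55)) = 55*cos(pi/55)/(cos(pi/55) + 1).
ϑ(G) ≈ 27.47756.
Lovász sandwich 27 ≤ 55*cos(pi/55)/(cos(pi/55) + 1) ≤ 28: both strict.

55*cos(pi/55)/(cos(pi/55) + 1)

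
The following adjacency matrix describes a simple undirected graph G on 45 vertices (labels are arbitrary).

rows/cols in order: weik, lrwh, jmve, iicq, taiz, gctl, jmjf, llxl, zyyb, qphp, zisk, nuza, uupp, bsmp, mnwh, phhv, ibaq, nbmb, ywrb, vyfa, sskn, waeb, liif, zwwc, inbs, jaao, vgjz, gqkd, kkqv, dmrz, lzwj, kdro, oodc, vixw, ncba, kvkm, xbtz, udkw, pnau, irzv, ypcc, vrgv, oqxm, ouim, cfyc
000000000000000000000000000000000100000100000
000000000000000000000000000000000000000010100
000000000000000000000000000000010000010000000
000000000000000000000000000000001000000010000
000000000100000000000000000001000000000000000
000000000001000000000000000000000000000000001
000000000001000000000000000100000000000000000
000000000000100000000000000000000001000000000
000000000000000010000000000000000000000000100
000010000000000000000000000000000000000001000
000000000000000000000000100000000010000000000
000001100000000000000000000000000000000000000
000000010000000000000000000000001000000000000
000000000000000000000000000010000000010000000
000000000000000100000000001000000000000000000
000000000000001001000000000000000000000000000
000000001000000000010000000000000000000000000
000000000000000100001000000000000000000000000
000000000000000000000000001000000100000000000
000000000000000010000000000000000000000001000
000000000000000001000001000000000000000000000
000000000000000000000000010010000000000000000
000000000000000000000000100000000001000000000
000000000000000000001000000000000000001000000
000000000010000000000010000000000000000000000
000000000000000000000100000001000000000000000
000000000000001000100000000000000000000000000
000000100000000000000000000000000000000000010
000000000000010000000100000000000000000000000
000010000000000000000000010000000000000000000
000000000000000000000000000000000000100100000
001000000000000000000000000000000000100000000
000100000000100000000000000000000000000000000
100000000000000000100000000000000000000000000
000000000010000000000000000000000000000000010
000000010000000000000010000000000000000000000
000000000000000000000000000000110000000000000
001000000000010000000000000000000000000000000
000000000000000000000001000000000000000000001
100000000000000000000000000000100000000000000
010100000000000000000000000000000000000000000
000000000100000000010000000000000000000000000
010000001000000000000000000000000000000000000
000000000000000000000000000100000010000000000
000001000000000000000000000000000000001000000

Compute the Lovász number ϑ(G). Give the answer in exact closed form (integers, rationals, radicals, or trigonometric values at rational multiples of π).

N(liif) = {inbs, kvkm}, |N(liif)| = 2.
deg(udkw) = 2; N(udkw) = {jmve, bsmp}.
N(cfyc) = {gctl, pnau}, |N(cfyc)| = 2.
N(inbs) = {zisk, liif}, |N(inbs)| = 2.
Regular of degree 2 on 45 vertices: a single 45-cycle (edge-transitive).
A has 23 distinct eigenvalues ≈ [2.0, 1.98054, 1.92252, 1.82709, 1.6961, 1.53209, 1.33826, 1.11839, 0.87674, 0.61803, 0.3473, 0.0698, -0.20906, -0.48384, -0.74921, -1.0, -1.23132, -1.43868, -1.61803, -1.7659, -1.87939, -1.9563, -1.99513].
−45·(-2*cos(pi/45)) / ((2)−(-2*cos(pi/45))) = 45*cos(pi/45)/(cos(pi/45) + 1) = ϑ(G).
ϑ(G) ≈ 22.47256.
22 ≤ 45*cos(pi/45)/(cos(pi/45) + 1) ≤ 23: both strict.

45*cos(pi/45)/(cos(pi/45) + 1)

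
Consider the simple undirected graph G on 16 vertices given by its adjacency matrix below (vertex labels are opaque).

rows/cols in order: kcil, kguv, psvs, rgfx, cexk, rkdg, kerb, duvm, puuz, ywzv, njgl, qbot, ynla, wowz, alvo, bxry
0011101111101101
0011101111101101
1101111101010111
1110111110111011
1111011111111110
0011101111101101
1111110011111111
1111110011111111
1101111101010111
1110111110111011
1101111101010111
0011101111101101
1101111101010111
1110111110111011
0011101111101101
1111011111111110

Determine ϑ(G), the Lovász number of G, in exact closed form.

5

deg(njgl) = 12; N(njgl) = {kcil, kguv, rgfx, cexk, rkdg, kerb, duvm, ywzv, qbot, wowz, alvo, bxry}.
N(duvm) = {kcil, kguv, psvs, rgfx, cexk, rkdg, puuz, ywzv, njgl, qbot, ynla, wowz, alvo, bxry}, |N(duvm)| = 14.
deg(kerb) = 14; N(kerb) = {kcil, kguv, psvs, rgfx, cexk, rkdg, puuz, ywzv, njgl, qbot, ynla, wowz, alvo, bxry}.
Vertex cexk has 14 neighbors: kcil, kguv, psvs, rgfx, rkdg, kerb, duvm, puuz, ywzv, njgl, qbot, ynla, wowz, alvo.
K_{5,4,3,2,2} (perfect); ϑ(G) = α(G) = max{5,4,3,2,2} = 5.
≈ 5.0000000 (to 7 d.p.).
Sandwich: α(G)=5 ≤ ϑ(G)=5 ≤ χ(Ḡ)=5 (collapsed).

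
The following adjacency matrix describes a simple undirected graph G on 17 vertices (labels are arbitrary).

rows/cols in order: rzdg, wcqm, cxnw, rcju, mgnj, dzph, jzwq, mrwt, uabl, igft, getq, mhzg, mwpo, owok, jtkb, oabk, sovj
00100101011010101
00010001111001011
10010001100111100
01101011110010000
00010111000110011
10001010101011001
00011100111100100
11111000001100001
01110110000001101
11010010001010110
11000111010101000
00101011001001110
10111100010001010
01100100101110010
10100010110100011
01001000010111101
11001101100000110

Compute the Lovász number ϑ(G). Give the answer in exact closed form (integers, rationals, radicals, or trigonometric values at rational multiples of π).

deg(mwpo) = 8; N(mwpo) = {rzdg, cxnw, rcju, mgnj, dzph, igft, owok, oabk}.
deg(igft) = 8; N(igft) = {rzdg, wcqm, rcju, jzwq, getq, mwpo, jtkb, oabk}.
deg(wcqm) = 8; N(wcqm) = {rcju, mrwt, uabl, igft, getq, owok, oabk, sovj}.
deg(mhzg) = 8; N(mhzg) = {cxnw, mgnj, jzwq, mrwt, getq, owok, jtkb, oabk}.
deg(v) = 8 for all v (|V|=17); Paley(17): SR with (k,λ,μ)=(8,3,4).
Distinct eigenvalues (to 5 d.p.): [8.0, 1.56155, -2.56155].
Lovász (edge-transitive): ϑ = −17·(-sqrt(17)/2 - 1/2)/((8)−(-sqrt(17)/2 - 1/2)) = sqrt(17).
Numerically 4.12311.

sqrt(17)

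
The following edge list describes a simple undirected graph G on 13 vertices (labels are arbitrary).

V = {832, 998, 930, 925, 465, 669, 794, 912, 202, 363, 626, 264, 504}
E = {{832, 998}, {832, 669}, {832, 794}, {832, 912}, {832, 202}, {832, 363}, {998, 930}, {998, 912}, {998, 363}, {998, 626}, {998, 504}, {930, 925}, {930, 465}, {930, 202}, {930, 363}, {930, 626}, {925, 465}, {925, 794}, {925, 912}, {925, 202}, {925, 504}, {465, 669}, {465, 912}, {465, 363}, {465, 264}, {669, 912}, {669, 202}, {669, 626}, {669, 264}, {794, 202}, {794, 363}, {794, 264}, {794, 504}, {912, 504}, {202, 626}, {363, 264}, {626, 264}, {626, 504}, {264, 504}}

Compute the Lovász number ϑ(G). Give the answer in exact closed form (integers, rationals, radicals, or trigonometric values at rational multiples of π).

sqrt(13)

N(626) = {998, 930, 669, 202, 264, 504}, |N(626)| = 6.
Vertex 912 has 6 neighbors: 832, 998, 925, 465, 669, 504.
Vertex 930 has 6 neighbors: 998, 925, 465, 202, 363, 626.
Vertex 264 has 6 neighbors: 465, 669, 794, 363, 626, 504.
Every vertex has degree 6 (N=13); Paley(13): SR with (k,λ,μ)=(6,2,3).
A has 3 distinct eigenvalues ≈ [6.0, 1.302776, -2.302776].
Lovász: ϑ = −13(-sqrt(13)/2 - 1/2)/(6+-(-sqrt(13)/2 - 1/2)) = sqrt(13).
= 3.605551… (decimal).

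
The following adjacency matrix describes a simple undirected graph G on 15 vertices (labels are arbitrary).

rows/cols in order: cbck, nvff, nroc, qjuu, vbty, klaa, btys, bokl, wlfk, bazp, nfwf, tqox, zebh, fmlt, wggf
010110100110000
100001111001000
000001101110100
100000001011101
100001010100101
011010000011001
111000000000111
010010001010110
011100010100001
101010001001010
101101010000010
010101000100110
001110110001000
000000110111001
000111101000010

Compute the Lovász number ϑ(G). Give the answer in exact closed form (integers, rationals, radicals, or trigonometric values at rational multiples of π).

5

Vertex zebh has 6 neighbors: nroc, qjuu, vbty, btys, bokl, tqox.
deg(klaa) = 6; N(klaa) = {nvff, nroc, vbty, nfwf, tqox, wggf}.
deg(nfwf) = 6; N(nfwf) = {cbck, nroc, qjuu, klaa, bokl, fmlt}.
Vertex nroc has 6 neighbors: klaa, btys, wlfk, bazp, nfwf, zebh.
G on 15 vertices is 6-regular; Kneser-type, 2-subsets of [6].
Distinct eigenvalues (to 4 d.p.): [6.0, 1.0, -3.0].
λ_max=6, λ_min=-3; ϑ = −15·λ_min/(λ_max−λ_min) = 5.
ϑ(G) ≈ 5.000000.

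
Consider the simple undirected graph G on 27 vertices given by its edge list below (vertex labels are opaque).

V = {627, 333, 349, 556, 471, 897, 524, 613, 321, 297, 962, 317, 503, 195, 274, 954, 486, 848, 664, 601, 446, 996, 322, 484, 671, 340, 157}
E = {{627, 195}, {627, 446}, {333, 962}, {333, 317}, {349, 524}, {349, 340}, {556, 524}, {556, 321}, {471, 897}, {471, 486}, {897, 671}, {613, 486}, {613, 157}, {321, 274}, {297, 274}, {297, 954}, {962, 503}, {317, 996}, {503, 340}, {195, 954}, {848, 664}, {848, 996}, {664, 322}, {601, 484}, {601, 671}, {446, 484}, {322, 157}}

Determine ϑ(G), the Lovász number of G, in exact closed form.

27*cos(pi/27)/(cos(pi/27) + 1)

deg(996) = 2; N(996) = {317, 848}.
deg(601) = 2; N(601) = {484, 671}.
N(333) = {962, 317}, |N(333)| = 2.
Vertex 484 has 2 neighbors: 601, 446.
Regular of degree 2 on 27 vertices: connected 2-regular on 27 ⇒ C_{27}.
Distinct eigenvalues (to 6 d.p.): [2.0, 1.94609, 1.787265, 1.532089, 1.194317, 0.79216, 0.347296, -0.11629, -0.573606, -1.0, -1.372483, -1.670976, -1.879385, -1.986477].
λ_max=2, λ_min=-2*cos(pi/27); ϑ = −27·λ_min/(λ_max−λ_min) = 27*cos(pi/27)/(cos(pi/27) + 1).
ϑ(G) ≈ 13.4542041.
Check 13 ≤ 27*cos(pi/27)/(cos(pi/27) + 1) ≤ 14: both strict.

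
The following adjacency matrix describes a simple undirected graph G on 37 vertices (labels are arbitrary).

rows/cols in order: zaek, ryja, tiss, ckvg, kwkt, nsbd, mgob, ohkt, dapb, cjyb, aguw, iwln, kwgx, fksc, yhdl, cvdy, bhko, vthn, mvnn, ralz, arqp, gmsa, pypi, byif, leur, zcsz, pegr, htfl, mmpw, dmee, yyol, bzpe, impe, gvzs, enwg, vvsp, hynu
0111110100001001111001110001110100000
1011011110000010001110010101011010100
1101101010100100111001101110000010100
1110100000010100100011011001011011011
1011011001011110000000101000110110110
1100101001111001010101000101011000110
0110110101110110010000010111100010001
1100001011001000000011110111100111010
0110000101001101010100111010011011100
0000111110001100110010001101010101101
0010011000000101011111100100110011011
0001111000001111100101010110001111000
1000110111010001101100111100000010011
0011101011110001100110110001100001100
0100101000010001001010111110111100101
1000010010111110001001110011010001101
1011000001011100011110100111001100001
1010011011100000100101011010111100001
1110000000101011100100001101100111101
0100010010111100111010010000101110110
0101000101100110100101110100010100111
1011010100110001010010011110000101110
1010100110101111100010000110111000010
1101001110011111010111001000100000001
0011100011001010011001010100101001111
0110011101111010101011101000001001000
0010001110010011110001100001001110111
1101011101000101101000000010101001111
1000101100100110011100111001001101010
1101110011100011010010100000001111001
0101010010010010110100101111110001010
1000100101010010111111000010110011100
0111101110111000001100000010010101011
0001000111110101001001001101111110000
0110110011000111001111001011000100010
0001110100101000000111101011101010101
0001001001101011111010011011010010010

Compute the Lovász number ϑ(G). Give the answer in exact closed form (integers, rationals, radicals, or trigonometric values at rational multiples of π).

sqrt(37)

N(bzpe) = {zaek, kwkt, ohkt, cjyb, iwln, yhdl, bhko, vthn, mvnn, ralz, arqp, gmsa, pegr, mmpw, dmee, impe, gvzs, enwg}, |N(bzpe)| = 18.
deg(impe) = 18; N(impe) = {ryja, tiss, ckvg, kwkt, mgob, ohkt, dapb, aguw, iwln, kwgx, mvnn, ralz, pegr, dmee, bzpe, gvzs, vvsp, hynu}.
deg(yhdl) = 18; N(yhdl) = {ryja, kwkt, mgob, iwln, cvdy, mvnn, arqp, pypi, byif, leur, zcsz, pegr, mmpw, dmee, yyol, bzpe, enwg, hynu}.
deg(pegr) = 18; N(pegr) = {tiss, mgob, ohkt, dapb, iwln, yhdl, cvdy, bhko, vthn, gmsa, pypi, htfl, yyol, bzpe, impe, enwg, vvsp, hynu}.
Every vertex has degree 18 (N=37); SR(37,18,8,9) — a Paley graph.
spec(A) ≈ [18.0, 2.541381, -3.541381] (distinct, 6 d.p.).
ϑ = −N·λ_min/(λ_max−λ_min) = −37·(-sqrt(37)/2 - 1/2)/(18−(-sqrt(37)/2 - 1/2)) = sqrt(37).
≈ 6.08276 (to 5 d.p.).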